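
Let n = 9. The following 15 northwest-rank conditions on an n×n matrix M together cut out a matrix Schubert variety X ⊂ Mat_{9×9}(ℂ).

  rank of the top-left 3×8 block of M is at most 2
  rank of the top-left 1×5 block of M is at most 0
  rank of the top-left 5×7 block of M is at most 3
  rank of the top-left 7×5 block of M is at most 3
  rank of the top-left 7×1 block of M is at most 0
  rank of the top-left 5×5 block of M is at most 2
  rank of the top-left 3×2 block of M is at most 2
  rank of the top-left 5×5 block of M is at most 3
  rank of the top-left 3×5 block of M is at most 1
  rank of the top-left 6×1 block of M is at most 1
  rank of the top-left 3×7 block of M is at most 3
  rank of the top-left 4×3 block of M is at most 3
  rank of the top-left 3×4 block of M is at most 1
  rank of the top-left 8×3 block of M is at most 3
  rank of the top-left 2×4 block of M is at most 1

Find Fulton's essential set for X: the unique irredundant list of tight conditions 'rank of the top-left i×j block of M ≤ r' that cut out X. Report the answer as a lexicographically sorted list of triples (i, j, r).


Reconstructing r_w from the 15 given conditions:

  R[1]: 0 0 0 0 0 1 1 1 1
  R[2]: 0 1 1 1 1 2 2 2 2
  R[3]: 0 1 1 1 1 2 2 2 3
  R[4]: 0 1 2 2 2 3 3 3 4
  R[5]: 0 1 2 2 2 3 3 4 5
  R[6]: 0 1 2 3 3 4 4 5 6
  R[7]: 0 1 2 3 3 4 5 6 7
  R[8]: 1 2 3 4 4 5 6 7 8
  R[9]: 1 2 3 4 5 6 7 8 9

the unique w with this rank table is (6, 2, 9, 3, 8, 4, 7, 1, 5).

7 SE-corners of the 20-cell Rothe diagram give Ess(w):

[(1, 5, 0), (3, 5, 1), (3, 8, 2), (5, 5, 2), (5, 7, 3), (7, 1, 0), (7, 5, 3)]


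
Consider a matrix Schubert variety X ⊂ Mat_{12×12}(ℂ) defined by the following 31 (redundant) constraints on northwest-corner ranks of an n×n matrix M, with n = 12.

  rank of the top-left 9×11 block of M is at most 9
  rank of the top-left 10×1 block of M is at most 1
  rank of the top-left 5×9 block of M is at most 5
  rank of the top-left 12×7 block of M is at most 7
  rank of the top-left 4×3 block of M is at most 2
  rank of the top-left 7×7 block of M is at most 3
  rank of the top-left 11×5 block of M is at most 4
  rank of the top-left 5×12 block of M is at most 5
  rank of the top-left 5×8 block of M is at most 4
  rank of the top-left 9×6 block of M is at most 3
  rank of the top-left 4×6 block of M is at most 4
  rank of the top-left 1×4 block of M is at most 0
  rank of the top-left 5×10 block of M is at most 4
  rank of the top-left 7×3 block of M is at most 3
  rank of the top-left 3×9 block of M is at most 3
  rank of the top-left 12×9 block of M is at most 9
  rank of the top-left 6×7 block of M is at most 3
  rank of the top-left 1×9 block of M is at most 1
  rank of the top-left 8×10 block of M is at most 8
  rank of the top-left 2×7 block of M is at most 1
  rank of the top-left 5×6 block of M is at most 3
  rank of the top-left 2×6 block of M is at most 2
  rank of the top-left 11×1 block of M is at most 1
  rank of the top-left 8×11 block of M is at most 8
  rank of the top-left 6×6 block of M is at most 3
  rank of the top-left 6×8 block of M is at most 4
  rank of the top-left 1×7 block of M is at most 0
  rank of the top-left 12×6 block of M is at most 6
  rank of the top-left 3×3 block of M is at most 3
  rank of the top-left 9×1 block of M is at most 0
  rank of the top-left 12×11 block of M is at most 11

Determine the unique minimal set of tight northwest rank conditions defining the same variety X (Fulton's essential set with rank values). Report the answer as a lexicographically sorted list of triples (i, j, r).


Recovering R(i,j) via the rank-extension bound from the 31 conditions:

  R[1]: 0  0  0  0  0  0  0  1  1  1  1  1
  R[2]: 0  1  1  1  1  1  1  2  2  2  2  2
  R[3]: 0  1  2  2  2  2  2  3  3  3  3  3
  R[4]: 0  1  2  3  3  3  3  4  4  4  4  4
  R[5]: 0  1  2  3  3  3  3  4  4  4  5  5
  R[6]: 0  1  2  3  3  3  3  4  5  5  6  6
  R[7]: 0  1  2  3  3  3  3  4  5  6  7  7
  R[8]: 0  1  2  3  3  3  4  5  6  7  8  8
  R[9]: 0  1  2  3  3  3  4  5  6  7  8  9
  R[10]: 1  2  3  4  4  4  5  6  7  8  9  10
  R[11]: 1  2  3  4  4  5  6  7  8  9  10  11
  R[12]: 1  2  3  4  5  6  7  8  9  10  11  12

giving w = (8, 2, 3, 4, 11, 9, 10, 7, 12, 1, 6, 5) via Δ²R.

6 SE-corners of the 31-cell Rothe diagram give Ess(w):

[(1, 7, 0), (5, 10, 4), (7, 7, 3), (9, 1, 0), (9, 6, 3), (11, 5, 4)]


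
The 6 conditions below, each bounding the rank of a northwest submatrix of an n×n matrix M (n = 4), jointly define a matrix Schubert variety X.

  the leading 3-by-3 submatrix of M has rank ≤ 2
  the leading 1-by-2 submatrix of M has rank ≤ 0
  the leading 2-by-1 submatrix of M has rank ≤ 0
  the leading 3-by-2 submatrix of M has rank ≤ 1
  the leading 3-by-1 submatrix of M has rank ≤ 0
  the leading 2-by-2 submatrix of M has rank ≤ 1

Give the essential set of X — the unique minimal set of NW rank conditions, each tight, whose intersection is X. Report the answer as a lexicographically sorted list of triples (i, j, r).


Propagating the 6 rank bounds to every northwest block:

  R[1]: 0, 0, 1, 1
  R[2]: 0, 1, 2, 2
  R[3]: 0, 1, 2, 3
  R[4]: 1, 2, 3, 4

the unique w with this rank table is (3, 2, 4, 1).

Fulton essential set (2 of the 4 Rothe cells):

[(1, 2, 0), (3, 1, 0)]


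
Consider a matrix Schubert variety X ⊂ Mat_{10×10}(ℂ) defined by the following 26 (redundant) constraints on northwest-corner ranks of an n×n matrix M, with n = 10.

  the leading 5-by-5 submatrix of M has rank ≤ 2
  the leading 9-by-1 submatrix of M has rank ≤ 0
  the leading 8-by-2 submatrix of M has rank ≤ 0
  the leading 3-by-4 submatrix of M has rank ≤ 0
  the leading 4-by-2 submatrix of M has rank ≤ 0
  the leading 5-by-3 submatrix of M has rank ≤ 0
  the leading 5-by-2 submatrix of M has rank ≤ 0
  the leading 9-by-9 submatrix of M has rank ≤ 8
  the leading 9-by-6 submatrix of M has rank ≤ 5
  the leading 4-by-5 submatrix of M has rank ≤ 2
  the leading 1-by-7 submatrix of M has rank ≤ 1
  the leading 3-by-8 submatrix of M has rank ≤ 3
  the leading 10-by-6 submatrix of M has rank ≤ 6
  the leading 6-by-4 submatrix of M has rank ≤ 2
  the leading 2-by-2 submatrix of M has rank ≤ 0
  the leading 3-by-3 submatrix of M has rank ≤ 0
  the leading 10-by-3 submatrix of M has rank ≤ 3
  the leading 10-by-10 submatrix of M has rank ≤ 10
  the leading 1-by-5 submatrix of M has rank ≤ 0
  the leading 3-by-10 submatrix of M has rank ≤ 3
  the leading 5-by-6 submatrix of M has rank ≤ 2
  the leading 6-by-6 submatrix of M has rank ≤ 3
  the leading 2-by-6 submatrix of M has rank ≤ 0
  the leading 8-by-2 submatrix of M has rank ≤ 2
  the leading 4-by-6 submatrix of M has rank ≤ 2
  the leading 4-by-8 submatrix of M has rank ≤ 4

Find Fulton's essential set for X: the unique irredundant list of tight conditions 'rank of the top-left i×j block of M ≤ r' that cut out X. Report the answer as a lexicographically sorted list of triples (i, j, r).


Reconstructing r_w from the 26 given conditions:

  R[1]: 0 | 0 | 0 | 0 | 0 | 0 | 1 | 1 | 1 | 1
  R[2]: 0 | 0 | 0 | 0 | 0 | 0 | 1 | 2 | 2 | 2
  R[3]: 0 | 0 | 0 | 0 | 1 | 1 | 2 | 3 | 3 | 3
  R[4]: 0 | 0 | 0 | 1 | 2 | 2 | 3 | 4 | 4 | 4
  R[5]: 0 | 0 | 0 | 1 | 2 | 2 | 3 | 4 | 5 | 5
  R[6]: 0 | 0 | 1 | 2 | 3 | 3 | 4 | 5 | 6 | 6
  R[7]: 0 | 0 | 1 | 2 | 3 | 4 | 5 | 6 | 7 | 7
  R[8]: 0 | 0 | 1 | 2 | 3 | 4 | 5 | 6 | 7 | 8
  R[9]: 0 | 1 | 2 | 3 | 4 | 5 | 6 | 7 | 8 | 9
  R[10]: 1 | 2 | 3 | 4 | 5 | 6 | 7 | 8 | 9 | 10

giving w = (7, 8, 5, 4, 9, 3, 6, 10, 2, 1) via Δ²R.

Rothe diagram D(w) (30 cells), 6 SE-corners (essential conditions):

[(2, 6, 0), (3, 4, 0), (5, 3, 0), (5, 6, 2), (8, 2, 0), (9, 1, 0)]


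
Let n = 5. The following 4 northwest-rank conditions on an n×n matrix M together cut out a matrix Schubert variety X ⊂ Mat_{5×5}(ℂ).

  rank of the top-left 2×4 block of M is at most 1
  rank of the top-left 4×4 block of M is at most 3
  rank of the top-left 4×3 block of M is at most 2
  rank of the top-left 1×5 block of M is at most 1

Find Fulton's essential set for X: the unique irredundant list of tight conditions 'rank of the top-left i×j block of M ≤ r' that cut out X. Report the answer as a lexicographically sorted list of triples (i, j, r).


The tightest implied rank at each (i,j), from the 4 conditions:

  row 1: 1, 1, 1, 1, 1
  row 2: 1, 1, 1, 1, 2
  row 3: 1, 2, 2, 2, 3
  row 4: 1, 2, 2, 3, 4
  row 5: 1, 2, 3, 4, 5

giving w = (1, 5, 2, 4, 3) via Δ²R.

|D(w)|=4, |Ess(w)|=2:

[(2, 4, 1), (4, 3, 2)]


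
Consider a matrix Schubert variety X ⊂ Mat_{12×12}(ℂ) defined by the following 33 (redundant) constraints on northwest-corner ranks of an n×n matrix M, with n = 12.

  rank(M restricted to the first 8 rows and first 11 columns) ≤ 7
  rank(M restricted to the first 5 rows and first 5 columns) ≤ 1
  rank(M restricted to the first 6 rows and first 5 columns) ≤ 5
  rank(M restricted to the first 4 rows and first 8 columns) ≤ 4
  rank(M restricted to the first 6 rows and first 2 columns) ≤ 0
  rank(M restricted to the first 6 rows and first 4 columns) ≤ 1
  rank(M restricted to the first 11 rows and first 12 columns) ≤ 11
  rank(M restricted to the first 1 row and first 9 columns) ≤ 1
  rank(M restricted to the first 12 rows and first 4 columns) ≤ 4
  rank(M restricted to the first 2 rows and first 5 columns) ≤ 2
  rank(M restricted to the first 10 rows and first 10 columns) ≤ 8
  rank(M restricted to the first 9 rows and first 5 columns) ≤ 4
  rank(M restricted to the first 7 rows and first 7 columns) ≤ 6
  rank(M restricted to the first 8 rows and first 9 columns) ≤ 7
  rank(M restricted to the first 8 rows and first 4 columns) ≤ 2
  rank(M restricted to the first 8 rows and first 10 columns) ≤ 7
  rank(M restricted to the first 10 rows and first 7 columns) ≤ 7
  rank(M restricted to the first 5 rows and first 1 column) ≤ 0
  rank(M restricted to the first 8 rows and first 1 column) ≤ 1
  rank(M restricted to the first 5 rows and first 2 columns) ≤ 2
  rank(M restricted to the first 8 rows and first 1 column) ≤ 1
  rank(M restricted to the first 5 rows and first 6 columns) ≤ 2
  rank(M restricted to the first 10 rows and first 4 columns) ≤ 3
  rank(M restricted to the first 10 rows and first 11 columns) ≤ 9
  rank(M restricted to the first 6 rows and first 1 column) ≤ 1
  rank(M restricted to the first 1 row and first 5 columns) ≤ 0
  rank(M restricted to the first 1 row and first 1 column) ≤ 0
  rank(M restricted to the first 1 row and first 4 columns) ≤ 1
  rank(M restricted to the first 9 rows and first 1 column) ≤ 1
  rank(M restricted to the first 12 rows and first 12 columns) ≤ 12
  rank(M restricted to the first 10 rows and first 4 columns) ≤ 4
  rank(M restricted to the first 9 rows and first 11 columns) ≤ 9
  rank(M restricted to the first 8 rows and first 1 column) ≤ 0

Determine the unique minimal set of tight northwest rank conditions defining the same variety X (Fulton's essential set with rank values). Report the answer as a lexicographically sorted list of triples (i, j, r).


Rank table r_w(12×12) implied by the 33 constraints:

  row 1: 0  0  0  0  0  1  1  1  1  1  1  1
  row 2: 0  0  1  1  1  2  2  2  2  2  2  2
  row 3: 0  0  1  1  1  2  3  3  3  3  3  3
  row 4: 0  0  1  1  1  2  3  4  4  4  4  4
  row 5: 0  0  1  1  1  2  3  4  5  5  5  5
  row 6: 0  0  1  1  2  3  4  5  6  6  6  6
  row 7: 0  1  2  2  3  4  5  6  7  7  7  7
  row 8: 0  1  2  2  3  4  5  6  7  7  7  8
  row 9: 1  2  3  3  4  5  6  7  8  8  8  9
  row 10: 1  2  3  3  4  5  6  7  8  8  9  10
  row 11: 1  2  3  4  5  6  7  8  9  9  10  11
  row 12: 1  2  3  4  5  6  7  8  9  10  11  12

so w = (6, 3, 7, 8, 9, 5, 2, 12, 1, 11, 4, 10).

9 SE-corners of the 29-cell Rothe diagram give Ess(w):

[(1, 5, 0), (5, 5, 1), (6, 2, 0), (6, 4, 1), (8, 1, 0), (8, 4, 2), (8, 11, 7), (10, 4, 3), (10, 10, 8)]


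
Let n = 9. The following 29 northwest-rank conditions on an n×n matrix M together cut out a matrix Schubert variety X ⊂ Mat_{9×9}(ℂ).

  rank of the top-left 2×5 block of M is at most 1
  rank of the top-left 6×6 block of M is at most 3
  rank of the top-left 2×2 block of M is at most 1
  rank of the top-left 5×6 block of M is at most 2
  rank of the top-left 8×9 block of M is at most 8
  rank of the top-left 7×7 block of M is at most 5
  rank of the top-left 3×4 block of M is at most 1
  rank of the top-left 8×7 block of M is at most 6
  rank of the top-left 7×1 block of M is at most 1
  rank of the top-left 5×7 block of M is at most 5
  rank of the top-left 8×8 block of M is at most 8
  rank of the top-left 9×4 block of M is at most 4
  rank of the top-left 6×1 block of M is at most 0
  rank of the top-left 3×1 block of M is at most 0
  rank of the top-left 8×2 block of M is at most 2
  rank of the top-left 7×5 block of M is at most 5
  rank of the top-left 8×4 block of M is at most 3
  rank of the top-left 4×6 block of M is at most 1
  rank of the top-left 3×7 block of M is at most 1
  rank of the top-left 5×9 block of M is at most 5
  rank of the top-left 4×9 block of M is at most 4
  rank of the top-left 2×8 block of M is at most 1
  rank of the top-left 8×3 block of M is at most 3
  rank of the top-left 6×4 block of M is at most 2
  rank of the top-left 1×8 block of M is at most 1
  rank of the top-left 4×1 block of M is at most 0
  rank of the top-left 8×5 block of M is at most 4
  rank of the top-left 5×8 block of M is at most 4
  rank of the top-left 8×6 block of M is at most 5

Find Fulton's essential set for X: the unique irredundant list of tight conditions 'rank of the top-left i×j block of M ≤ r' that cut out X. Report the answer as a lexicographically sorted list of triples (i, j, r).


Rank table r_w(9×9) implied by the 29 constraints:

  R[1]: 0, 1, 1, 1, 1, 1, 1, 1, 1
  R[2]: 0, 1, 1, 1, 1, 1, 1, 1, 2
  R[3]: 0, 1, 1, 1, 1, 1, 1, 2, 3
  R[4]: 0, 1, 1, 1, 1, 1, 2, 3, 4
  R[5]: 0, 1, 2, 2, 2, 2, 3, 4, 5
  R[6]: 0, 1, 2, 2, 3, 3, 4, 5, 6
  R[7]: 1, 2, 3, 3, 4, 4, 5, 6, 7
  R[8]: 1, 2, 3, 3, 4, 5, 6, 7, 8
  R[9]: 1, 2, 3, 4, 5, 6, 7, 8, 9

hence w(1..9) = (2, 9, 8, 7, 3, 5, 1, 6, 4).

6 SE-corners of the 23-cell Rothe diagram give Ess(w):

[(2, 8, 1), (3, 7, 1), (4, 6, 1), (6, 1, 0), (6, 4, 2), (8, 4, 3)]


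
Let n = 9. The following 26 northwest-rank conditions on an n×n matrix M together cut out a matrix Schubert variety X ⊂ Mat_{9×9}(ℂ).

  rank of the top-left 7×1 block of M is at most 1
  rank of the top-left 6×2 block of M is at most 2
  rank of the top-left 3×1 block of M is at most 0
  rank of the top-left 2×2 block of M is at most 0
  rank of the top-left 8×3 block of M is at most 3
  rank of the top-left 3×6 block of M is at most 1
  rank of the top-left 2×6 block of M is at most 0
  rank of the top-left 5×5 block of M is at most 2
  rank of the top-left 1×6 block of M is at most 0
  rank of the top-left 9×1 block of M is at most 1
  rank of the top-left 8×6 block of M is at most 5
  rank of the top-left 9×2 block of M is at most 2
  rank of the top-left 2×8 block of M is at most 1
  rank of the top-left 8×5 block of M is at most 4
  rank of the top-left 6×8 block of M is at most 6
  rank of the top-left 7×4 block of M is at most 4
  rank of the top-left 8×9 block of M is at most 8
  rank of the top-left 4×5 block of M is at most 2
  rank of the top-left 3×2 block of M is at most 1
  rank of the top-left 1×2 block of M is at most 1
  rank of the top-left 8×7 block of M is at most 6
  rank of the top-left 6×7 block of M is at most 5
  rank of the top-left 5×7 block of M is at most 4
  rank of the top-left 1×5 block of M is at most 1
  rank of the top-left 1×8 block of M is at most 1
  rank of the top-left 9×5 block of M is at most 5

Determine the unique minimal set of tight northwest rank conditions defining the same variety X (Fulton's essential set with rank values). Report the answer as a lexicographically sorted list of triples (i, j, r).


Reconstructing r_w from the 26 given conditions:

  i=1: 0  0  0  0  0  0  1  1  1
  i=2: 0  0  0  0  0  0  1  1  2
  i=3: 0  1  1  1  1  1  2  2  3
  i=4: 1  2  2  2  2  2  3  3  4
  i=5: 1  2  2  2  2  3  4  4  5
  i=6: 1  2  3  3  3  4  5  5  6
  i=7: 1  2  3  4  4  5  6  6  7
  i=8: 1  2  3  4  4  5  6  7  8
  i=9: 1  2  3  4  5  6  7  8  9

hence w(1..9) = (7, 9, 2, 1, 6, 3, 4, 8, 5).

Rothe diagram D(w) (18 cells), 5 SE-corners (essential conditions):

[(2, 6, 0), (2, 8, 1), (3, 1, 0), (5, 5, 2), (8, 5, 4)]


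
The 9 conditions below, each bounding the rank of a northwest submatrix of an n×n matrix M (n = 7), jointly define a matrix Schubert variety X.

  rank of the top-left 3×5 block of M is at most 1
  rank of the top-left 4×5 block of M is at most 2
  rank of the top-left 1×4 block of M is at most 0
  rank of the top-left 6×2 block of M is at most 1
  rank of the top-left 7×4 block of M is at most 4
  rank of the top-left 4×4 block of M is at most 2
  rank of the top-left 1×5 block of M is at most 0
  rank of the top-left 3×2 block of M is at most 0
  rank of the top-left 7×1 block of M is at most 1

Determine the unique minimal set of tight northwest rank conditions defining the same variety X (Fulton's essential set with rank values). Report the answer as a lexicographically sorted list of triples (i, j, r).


The tightest implied rank at each (i,j), from the 9 conditions:

  R[1]: 0  0  0  0  0  1  1
  R[2]: 0  0  1  1  1  2  2
  R[3]: 0  0  1  1  1  2  3
  R[4]: 1  1  2  2  2  3  4
  R[5]: 1  1  2  3  3  4  5
  R[6]: 1  1  2  3  4  5  6
  R[7]: 1  2  3  4  5  6  7

second differences of R give the permutation w = (6, 3, 7, 1, 4, 5, 2).

4 SE-corners of the 13-cell Rothe diagram give Ess(w):

[(1, 5, 0), (3, 2, 0), (3, 5, 1), (6, 2, 1)]


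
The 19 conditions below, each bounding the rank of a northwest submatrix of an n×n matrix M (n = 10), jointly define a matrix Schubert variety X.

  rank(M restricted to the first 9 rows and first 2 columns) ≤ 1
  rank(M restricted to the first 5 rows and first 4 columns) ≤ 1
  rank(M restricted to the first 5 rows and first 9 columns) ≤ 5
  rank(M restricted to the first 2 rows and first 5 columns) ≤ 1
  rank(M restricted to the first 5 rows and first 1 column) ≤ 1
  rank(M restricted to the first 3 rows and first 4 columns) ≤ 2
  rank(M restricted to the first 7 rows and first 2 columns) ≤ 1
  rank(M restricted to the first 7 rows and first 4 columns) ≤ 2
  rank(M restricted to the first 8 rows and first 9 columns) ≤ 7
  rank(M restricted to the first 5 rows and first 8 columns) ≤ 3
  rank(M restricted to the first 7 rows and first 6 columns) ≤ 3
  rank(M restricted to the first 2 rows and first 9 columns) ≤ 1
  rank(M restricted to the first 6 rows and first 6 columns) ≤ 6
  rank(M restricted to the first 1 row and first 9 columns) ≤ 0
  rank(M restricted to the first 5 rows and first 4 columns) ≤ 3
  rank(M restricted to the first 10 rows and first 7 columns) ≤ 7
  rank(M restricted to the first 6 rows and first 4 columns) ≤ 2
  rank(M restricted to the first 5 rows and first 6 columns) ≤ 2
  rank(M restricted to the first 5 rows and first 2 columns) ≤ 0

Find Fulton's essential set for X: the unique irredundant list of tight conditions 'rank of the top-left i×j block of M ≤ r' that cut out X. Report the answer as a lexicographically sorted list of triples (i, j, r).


The tightest implied rank at each (i,j), from the 19 conditions:

  0 | 0 | 0 | 0 | 0 | 0 | 0 | 0 | 0 | 1
  0 | 0 | 1 | 1 | 1 | 1 | 1 | 1 | 1 | 2
  0 | 0 | 1 | 1 | 2 | 2 | 2 | 2 | 2 | 3
  0 | 0 | 1 | 1 | 2 | 2 | 3 | 3 | 3 | 4
  0 | 0 | 1 | 1 | 2 | 2 | 3 | 3 | 4 | 5
  1 | 1 | 2 | 2 | 3 | 3 | 4 | 4 | 5 | 6
  1 | 1 | 2 | 2 | 3 | 3 | 4 | 5 | 6 | 7
  1 | 1 | 2 | 3 | 4 | 4 | 5 | 6 | 7 | 8
  1 | 1 | 2 | 3 | 4 | 5 | 6 | 7 | 8 | 9
  1 | 2 | 3 | 4 | 5 | 6 | 7 | 8 | 9 | 10

giving w = (10, 3, 5, 7, 9, 1, 8, 4, 6, 2) via Δ²R.

ℓ(w)=28; the 8 essential cells (i,j,r):

[(1, 9, 0), (5, 2, 0), (5, 4, 1), (5, 6, 2), (5, 8, 3), (7, 4, 2), (7, 6, 3), (9, 2, 1)]


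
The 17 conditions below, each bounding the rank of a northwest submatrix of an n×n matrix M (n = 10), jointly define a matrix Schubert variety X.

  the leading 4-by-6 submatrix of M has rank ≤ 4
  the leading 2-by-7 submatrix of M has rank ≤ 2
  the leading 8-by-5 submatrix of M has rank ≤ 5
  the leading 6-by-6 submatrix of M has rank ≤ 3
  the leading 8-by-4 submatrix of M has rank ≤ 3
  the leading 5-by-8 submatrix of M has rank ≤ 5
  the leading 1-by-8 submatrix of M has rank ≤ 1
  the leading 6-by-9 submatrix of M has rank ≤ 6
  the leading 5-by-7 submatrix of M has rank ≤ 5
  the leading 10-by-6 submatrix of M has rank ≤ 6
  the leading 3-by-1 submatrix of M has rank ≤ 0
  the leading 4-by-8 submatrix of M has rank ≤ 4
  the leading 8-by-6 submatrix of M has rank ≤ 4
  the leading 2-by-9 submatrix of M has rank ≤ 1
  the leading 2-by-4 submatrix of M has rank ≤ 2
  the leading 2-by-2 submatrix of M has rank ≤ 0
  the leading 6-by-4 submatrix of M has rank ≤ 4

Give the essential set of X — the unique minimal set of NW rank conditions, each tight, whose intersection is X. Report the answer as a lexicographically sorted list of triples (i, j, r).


Rank table r_w(10×10) implied by the 17 constraints:

  i=1: 0 | 0 | 1 | 1 | 1 | 1 | 1 | 1 | 1 | 1
  i=2: 0 | 0 | 1 | 1 | 1 | 1 | 1 | 1 | 1 | 2
  i=3: 0 | 1 | 2 | 2 | 2 | 2 | 2 | 2 | 2 | 3
  i=4: 1 | 2 | 3 | 3 | 3 | 3 | 3 | 3 | 3 | 4
  i=5: 1 | 2 | 3 | 3 | 3 | 3 | 4 | 4 | 4 | 5
  i=6: 1 | 2 | 3 | 3 | 3 | 3 | 4 | 5 | 5 | 6
  i=7: 1 | 2 | 3 | 3 | 4 | 4 | 5 | 6 | 6 | 7
  i=8: 1 | 2 | 3 | 3 | 4 | 4 | 5 | 6 | 7 | 8
  i=9: 1 | 2 | 3 | 4 | 5 | 5 | 6 | 7 | 8 | 9
  i=10: 1 | 2 | 3 | 4 | 5 | 6 | 7 | 8 | 9 | 10

the unique w with this rank table is (3, 10, 2, 1, 7, 8, 5, 9, 4, 6).

6 SE-corners of the 20-cell Rothe diagram give Ess(w):

[(2, 2, 0), (2, 9, 1), (3, 1, 0), (6, 6, 3), (8, 4, 3), (8, 6, 4)]


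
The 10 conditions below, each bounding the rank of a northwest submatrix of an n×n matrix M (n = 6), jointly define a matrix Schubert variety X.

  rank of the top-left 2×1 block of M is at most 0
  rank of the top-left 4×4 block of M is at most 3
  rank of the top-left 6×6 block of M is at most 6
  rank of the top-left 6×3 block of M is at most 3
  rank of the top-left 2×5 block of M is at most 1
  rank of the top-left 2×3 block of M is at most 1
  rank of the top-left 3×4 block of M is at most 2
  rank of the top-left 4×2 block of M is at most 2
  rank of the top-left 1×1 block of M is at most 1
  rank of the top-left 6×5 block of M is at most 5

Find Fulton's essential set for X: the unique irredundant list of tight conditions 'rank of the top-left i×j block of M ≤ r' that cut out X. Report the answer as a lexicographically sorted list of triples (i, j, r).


Rank table r_w(6×6) implied by the 10 constraints:

  row 1: 0 1 1 1 1 1
  row 2: 0 1 1 1 1 2
  row 3: 1 2 2 2 2 3
  row 4: 1 2 3 3 3 4
  row 5: 1 2 3 4 4 5
  row 6: 1 2 3 4 5 6

second differences of R give the permutation w = (2, 6, 1, 3, 4, 5).

Rothe diagram D(w) (5 cells), 2 SE-corners (essential conditions):

[(2, 1, 0), (2, 5, 1)]


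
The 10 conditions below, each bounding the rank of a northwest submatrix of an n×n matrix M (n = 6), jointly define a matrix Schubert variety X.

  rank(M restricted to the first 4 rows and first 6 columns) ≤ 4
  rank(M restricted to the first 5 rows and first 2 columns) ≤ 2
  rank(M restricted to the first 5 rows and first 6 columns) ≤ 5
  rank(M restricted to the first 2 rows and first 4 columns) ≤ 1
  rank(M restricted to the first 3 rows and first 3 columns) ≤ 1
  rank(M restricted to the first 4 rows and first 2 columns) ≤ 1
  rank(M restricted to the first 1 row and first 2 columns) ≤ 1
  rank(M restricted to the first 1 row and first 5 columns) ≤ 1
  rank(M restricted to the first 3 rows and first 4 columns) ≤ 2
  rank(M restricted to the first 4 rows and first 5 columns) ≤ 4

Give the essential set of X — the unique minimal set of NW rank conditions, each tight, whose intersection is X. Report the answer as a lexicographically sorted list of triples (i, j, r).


Propagating the 10 rank bounds to every northwest block:

  i=1: 1 | 1 | 1 | 1 | 1 | 1
  i=2: 1 | 1 | 1 | 1 | 2 | 2
  i=3: 1 | 1 | 1 | 2 | 3 | 3
  i=4: 1 | 1 | 2 | 3 | 4 | 4
  i=5: 1 | 2 | 3 | 4 | 5 | 5
  i=6: 1 | 2 | 3 | 4 | 5 | 6

second differences of R give the permutation w = (1, 5, 4, 3, 2, 6).

ℓ(w)=6; the 3 essential cells (i,j,r):

[(2, 4, 1), (3, 3, 1), (4, 2, 1)]


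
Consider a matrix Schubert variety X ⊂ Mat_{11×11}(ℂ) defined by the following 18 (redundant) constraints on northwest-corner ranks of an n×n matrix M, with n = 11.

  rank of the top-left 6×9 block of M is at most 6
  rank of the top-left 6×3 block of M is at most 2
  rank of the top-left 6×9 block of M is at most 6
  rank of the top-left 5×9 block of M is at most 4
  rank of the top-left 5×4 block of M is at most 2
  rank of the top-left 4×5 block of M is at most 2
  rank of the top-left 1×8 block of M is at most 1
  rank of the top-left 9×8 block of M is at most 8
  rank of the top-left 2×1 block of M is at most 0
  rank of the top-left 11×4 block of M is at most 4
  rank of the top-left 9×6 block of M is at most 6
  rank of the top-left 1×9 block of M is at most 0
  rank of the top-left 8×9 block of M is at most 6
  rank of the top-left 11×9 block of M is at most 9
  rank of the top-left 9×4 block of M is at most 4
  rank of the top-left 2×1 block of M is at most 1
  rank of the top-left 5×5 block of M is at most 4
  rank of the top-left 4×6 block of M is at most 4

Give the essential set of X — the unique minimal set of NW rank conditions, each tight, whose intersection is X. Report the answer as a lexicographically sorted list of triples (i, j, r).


Reconstructing r_w from the 18 given conditions:

  0 | 0 | 0 | 0 | 0 | 0 | 0 | 0 | 0 | 1 | 1
  0 | 1 | 1 | 1 | 1 | 1 | 1 | 1 | 1 | 2 | 2
  1 | 2 | 2 | 2 | 2 | 2 | 2 | 2 | 2 | 3 | 3
  1 | 2 | 2 | 2 | 2 | 3 | 3 | 3 | 3 | 4 | 4
  1 | 2 | 2 | 2 | 3 | 4 | 4 | 4 | 4 | 5 | 5
  1 | 2 | 2 | 3 | 4 | 5 | 5 | 5 | 5 | 6 | 6
  1 | 2 | 3 | 4 | 5 | 6 | 6 | 6 | 6 | 7 | 7
  1 | 2 | 3 | 4 | 5 | 6 | 6 | 6 | 6 | 7 | 8
  1 | 2 | 3 | 4 | 5 | 6 | 7 | 7 | 7 | 8 | 9
  1 | 2 | 3 | 4 | 5 | 6 | 7 | 8 | 8 | 9 | 10
  1 | 2 | 3 | 4 | 5 | 6 | 7 | 8 | 9 | 10 | 11

giving w = (10, 2, 1, 6, 5, 4, 3, 11, 7, 8, 9) via Δ²R.

Fulton essential set (6 of the 19 Rothe cells):

[(1, 9, 0), (2, 1, 0), (4, 5, 2), (5, 4, 2), (6, 3, 2), (8, 9, 6)]


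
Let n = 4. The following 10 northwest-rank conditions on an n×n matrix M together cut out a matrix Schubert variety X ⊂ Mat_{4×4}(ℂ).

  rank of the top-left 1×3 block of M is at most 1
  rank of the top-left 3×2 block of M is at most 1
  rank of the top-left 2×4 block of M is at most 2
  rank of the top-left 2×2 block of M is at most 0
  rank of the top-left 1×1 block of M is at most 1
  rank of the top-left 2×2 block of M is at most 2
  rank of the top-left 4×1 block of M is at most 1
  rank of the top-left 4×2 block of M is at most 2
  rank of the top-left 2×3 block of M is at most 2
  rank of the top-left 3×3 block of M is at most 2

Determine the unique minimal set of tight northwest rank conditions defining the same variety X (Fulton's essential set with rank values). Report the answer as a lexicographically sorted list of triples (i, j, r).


Recovering R(i,j) via the rank-extension bound from the 10 conditions:

  row 1: 0  0  1  1
  row 2: 0  0  1  2
  row 3: 1  1  2  3
  row 4: 1  2  3  4

second differences of R give the permutation w = (3, 4, 1, 2).

Rothe diagram D(w) (4 cells), 1 SE-corner (essential condition):

[(2, 2, 0)]


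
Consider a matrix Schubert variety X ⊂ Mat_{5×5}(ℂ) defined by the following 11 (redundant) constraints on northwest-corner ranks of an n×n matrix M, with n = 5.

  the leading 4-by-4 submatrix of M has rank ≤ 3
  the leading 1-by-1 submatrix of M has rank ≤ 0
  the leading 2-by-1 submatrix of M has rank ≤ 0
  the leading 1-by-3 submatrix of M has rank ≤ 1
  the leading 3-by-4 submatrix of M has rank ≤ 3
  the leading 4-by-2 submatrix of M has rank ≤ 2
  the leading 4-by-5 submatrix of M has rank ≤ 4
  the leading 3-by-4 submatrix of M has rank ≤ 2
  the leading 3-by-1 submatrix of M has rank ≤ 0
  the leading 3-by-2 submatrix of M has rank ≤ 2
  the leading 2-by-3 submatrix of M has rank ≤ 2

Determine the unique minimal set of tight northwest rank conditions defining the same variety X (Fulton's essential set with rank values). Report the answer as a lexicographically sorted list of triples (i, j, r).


The tightest implied rank at each (i,j), from the 11 conditions:

  row 1: 0 | 1 | 1 | 1 | 1
  row 2: 0 | 1 | 2 | 2 | 2
  row 3: 0 | 1 | 2 | 2 | 3
  row 4: 1 | 2 | 3 | 3 | 4
  row 5: 1 | 2 | 3 | 4 | 5

the unique w with this rank table is (2, 3, 5, 1, 4).

ℓ(w)=4; the 2 essential cells (i,j,r):

[(3, 1, 0), (3, 4, 2)]


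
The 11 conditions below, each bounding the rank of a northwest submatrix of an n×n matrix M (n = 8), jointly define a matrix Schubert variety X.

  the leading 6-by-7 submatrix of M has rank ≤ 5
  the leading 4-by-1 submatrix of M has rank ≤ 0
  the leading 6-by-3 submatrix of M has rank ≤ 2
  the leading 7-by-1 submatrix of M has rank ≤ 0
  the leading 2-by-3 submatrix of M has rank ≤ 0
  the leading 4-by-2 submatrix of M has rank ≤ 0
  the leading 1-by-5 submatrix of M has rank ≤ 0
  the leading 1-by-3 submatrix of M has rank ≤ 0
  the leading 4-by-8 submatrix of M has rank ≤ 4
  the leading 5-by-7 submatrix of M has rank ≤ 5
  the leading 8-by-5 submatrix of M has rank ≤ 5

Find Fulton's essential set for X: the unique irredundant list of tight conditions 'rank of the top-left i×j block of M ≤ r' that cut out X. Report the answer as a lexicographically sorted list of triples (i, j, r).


The tightest implied rank at each (i,j), from the 11 conditions:

  0  0  0  0  0  1  1  1
  0  0  0  1  1  2  2  2
  0  0  1  2  2  3  3  3
  0  0  1  2  3  4  4  4
  0  1  2  3  4  5  5  5
  0  1  2  3  4  5  5  6
  0  1  2  3  4  5  6  7
  1  2  3  4  5  6  7  8

hence w(1..8) = (6, 4, 3, 5, 2, 8, 7, 1).

5 SE-corners of the 16-cell Rothe diagram give Ess(w):

[(1, 5, 0), (2, 3, 0), (4, 2, 0), (6, 7, 5), (7, 1, 0)]


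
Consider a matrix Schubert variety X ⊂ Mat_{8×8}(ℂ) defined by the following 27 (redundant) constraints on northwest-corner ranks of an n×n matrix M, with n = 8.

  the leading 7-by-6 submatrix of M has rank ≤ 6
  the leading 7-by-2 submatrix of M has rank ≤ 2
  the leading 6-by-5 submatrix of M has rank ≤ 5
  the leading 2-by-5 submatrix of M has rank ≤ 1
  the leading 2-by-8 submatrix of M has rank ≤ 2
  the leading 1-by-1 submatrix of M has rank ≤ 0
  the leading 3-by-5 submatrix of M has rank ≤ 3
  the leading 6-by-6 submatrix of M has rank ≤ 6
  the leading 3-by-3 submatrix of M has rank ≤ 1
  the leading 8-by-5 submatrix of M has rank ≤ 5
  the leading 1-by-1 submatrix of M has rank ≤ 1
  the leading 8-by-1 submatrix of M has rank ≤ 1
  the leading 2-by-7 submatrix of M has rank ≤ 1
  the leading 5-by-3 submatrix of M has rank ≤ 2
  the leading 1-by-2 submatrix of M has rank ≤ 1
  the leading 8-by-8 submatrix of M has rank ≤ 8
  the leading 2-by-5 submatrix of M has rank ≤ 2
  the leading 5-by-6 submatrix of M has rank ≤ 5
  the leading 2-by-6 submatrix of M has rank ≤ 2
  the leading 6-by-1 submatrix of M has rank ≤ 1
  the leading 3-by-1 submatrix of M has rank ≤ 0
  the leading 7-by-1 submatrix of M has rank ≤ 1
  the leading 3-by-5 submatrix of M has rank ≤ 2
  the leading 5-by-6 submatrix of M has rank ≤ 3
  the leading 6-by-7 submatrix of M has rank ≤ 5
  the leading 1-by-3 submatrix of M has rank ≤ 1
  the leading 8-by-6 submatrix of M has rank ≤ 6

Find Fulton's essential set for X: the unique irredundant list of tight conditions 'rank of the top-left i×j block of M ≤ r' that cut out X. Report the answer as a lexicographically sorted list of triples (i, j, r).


Recovering R(i,j) via the rank-extension bound from the 27 conditions:

  i=1: 0 1 1 1 1 1 1 1
  i=2: 0 1 1 1 1 1 1 2
  i=3: 0 1 1 2 2 2 2 3
  i=4: 1 2 2 3 3 3 3 4
  i=5: 1 2 2 3 3 3 4 5
  i=6: 1 2 3 4 4 4 5 6
  i=7: 1 2 3 4 5 5 6 7
  i=8: 1 2 3 4 5 6 7 8

giving w = (2, 8, 4, 1, 7, 3, 5, 6) via Δ²R.

5 SE-corners of the 12-cell Rothe diagram give Ess(w):

[(2, 7, 1), (3, 1, 0), (3, 3, 1), (5, 3, 2), (5, 6, 3)]


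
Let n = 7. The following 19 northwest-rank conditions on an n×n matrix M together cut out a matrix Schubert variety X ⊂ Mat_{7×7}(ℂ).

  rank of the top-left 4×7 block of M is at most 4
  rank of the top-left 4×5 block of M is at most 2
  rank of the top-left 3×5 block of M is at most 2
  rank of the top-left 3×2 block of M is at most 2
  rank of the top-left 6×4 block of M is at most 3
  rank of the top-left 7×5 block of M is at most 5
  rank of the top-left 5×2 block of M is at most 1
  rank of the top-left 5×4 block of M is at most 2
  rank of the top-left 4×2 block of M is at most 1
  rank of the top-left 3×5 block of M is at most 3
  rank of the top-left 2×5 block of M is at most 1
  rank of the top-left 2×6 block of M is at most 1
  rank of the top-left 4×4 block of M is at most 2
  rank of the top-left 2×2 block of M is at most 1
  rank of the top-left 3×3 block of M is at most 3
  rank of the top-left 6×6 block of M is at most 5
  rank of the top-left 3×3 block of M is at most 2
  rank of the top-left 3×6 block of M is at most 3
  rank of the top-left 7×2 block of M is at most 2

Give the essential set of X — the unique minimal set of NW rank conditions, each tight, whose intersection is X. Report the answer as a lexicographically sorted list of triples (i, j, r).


Rank table r_w(7×7) implied by the 19 constraints:

  R[1]: 1  1  1  1  1  1  1
  R[2]: 1  1  1  1  1  1  2
  R[3]: 1  1  2  2  2  2  3
  R[4]: 1  1  2  2  2  3  4
  R[5]: 1  1  2  2  3  4  5
  R[6]: 1  2  3  3  4  5  6
  R[7]: 1  2  3  4  5  6  7

hence w(1..7) = (1, 7, 3, 6, 5, 2, 4).

D(w) has 11 cells with 4 SE-corners; essential set:

[(2, 6, 1), (4, 5, 2), (5, 2, 1), (5, 4, 2)]


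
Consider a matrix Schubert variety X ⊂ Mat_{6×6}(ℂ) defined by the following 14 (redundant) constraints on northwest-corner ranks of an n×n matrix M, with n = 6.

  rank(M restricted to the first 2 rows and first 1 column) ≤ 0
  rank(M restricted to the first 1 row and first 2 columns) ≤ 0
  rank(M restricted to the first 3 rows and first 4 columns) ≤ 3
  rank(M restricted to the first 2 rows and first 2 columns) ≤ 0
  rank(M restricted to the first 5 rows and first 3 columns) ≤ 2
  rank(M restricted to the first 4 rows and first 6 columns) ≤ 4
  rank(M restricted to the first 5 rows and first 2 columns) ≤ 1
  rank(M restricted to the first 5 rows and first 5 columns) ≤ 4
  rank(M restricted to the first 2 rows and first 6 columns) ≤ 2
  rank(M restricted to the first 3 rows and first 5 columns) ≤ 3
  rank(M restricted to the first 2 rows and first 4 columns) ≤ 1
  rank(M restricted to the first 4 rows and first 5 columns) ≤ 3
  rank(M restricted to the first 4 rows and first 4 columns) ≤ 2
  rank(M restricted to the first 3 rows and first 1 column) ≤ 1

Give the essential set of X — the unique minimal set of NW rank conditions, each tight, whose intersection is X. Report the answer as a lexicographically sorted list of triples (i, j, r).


Computing R[i][j] = min implied NW-rank bound (n=6, 14 conditions):

  i=1: 0, 0, 1, 1, 1, 1
  i=2: 0, 0, 1, 1, 2, 2
  i=3: 1, 1, 2, 2, 3, 3
  i=4: 1, 1, 2, 2, 3, 4
  i=5: 1, 1, 2, 3, 4, 5
  i=6: 1, 2, 3, 4, 5, 6

second differences of R give the permutation w = (3, 5, 1, 6, 4, 2).

Rothe diagram D(w) (8 cells), 4 SE-corners (essential conditions):

[(2, 2, 0), (2, 4, 1), (4, 4, 2), (5, 2, 1)]


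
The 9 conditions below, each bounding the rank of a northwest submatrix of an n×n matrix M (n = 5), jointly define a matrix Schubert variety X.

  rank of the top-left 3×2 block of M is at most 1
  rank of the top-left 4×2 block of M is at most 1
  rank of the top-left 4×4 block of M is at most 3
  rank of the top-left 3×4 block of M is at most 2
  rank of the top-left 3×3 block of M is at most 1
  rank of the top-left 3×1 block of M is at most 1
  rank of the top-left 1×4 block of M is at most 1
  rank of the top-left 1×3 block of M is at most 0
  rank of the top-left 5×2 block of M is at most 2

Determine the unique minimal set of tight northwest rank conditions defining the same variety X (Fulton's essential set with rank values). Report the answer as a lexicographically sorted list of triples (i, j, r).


Propagating the 9 rank bounds to every northwest block:

  R[1]: 0, 0, 0, 1, 1
  R[2]: 1, 1, 1, 2, 2
  R[3]: 1, 1, 1, 2, 3
  R[4]: 1, 1, 2, 3, 4
  R[5]: 1, 2, 3, 4, 5

reading off 1-entries of Δ²R: w = (4, 1, 5, 3, 2).

Rothe diagram D(w) (6 cells), 3 SE-corners (essential conditions):

[(1, 3, 0), (3, 3, 1), (4, 2, 1)]


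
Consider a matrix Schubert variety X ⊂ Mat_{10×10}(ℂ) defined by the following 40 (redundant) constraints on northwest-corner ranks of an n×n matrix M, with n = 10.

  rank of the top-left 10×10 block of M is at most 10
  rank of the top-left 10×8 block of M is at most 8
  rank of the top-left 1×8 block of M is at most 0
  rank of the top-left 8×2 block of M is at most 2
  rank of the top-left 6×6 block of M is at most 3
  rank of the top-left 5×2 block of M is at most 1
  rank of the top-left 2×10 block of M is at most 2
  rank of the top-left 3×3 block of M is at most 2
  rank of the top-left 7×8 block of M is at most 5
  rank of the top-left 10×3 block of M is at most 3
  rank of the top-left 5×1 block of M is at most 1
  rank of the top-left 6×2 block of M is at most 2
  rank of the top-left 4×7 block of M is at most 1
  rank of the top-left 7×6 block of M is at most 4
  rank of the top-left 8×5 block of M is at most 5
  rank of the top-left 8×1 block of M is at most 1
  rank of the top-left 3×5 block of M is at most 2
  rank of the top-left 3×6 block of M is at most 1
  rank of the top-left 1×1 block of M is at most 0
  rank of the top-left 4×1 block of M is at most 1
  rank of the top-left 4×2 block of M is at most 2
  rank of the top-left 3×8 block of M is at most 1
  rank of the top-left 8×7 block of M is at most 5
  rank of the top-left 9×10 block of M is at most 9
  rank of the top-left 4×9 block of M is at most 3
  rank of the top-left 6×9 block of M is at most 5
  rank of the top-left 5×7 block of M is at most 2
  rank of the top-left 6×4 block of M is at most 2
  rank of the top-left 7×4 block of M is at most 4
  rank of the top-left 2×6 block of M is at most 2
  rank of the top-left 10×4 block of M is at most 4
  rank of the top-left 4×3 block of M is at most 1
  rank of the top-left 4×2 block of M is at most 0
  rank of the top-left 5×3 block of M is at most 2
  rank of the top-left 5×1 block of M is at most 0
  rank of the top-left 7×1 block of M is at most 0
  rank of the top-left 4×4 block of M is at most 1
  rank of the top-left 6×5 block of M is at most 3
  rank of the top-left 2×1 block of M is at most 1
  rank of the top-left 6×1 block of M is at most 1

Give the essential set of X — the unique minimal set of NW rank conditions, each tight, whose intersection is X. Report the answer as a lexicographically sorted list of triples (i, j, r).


Recovering R(i,j) via the rank-extension bound from the 40 conditions:

  R[1]: 0  0  0  0  0  0  0  0  1  1
  R[2]: 0  0  1  1  1  1  1  1  2  2
  R[3]: 0  0  1  1  1  1  1  1  2  3
  R[4]: 0  0  1  1  1  1  1  2  3  4
  R[5]: 0  1  2  2  2  2  2  3  4  5
  R[6]: 0  1  2  2  3  3  3  4  5  6
  R[7]: 0  1  2  3  4  4  4  5  6  7
  R[8]: 1  2  3  4  5  5  5  6  7  8
  R[9]: 1  2  3  4  5  6  6  7  8  9
  R[10]: 1  2  3  4  5  6  7  8  9  10

the unique w with this rank table is (9, 3, 10, 8, 2, 5, 4, 1, 6, 7).

D(w) has 27 cells with 6 SE-corners; essential set:

[(1, 8, 0), (3, 8, 1), (4, 2, 0), (4, 7, 1), (6, 4, 2), (7, 1, 0)]


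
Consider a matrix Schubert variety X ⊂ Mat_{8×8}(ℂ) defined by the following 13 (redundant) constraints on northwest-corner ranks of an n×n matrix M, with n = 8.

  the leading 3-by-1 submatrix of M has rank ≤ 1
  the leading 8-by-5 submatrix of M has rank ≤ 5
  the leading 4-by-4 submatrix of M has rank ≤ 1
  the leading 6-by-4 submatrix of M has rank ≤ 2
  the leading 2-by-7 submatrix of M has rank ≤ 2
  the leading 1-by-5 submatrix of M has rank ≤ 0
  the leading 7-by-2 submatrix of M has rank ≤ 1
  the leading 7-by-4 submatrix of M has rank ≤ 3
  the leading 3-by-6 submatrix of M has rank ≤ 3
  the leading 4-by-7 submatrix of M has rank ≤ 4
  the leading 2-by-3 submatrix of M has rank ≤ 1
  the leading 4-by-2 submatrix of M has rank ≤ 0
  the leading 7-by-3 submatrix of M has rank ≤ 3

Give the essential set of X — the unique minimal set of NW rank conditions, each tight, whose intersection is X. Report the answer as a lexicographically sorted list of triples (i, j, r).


Computing R[i][j] = min implied NW-rank bound (n=8, 13 conditions):

  row 1: 0 0 0 0 0 1 1 1
  row 2: 0 0 1 1 1 2 2 2
  row 3: 0 0 1 1 2 3 3 3
  row 4: 0 0 1 1 2 3 4 4
  row 5: 1 1 2 2 3 4 5 5
  row 6: 1 1 2 2 3 4 5 6
  row 7: 1 1 2 3 4 5 6 7
  row 8: 1 2 3 4 5 6 7 8

hence w(1..8) = (6, 3, 5, 7, 1, 8, 4, 2).

D(w) has 16 cells with 5 SE-corners; essential set:

[(1, 5, 0), (4, 2, 0), (4, 4, 1), (6, 4, 2), (7, 2, 1)]
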